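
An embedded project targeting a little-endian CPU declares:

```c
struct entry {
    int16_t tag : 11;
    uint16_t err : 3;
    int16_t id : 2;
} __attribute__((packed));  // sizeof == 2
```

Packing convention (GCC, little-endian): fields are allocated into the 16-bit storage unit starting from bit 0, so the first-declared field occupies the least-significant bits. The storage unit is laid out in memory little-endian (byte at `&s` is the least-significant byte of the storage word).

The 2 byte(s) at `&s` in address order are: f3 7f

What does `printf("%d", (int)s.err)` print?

7

[0]=0xf3 [1]=0x7f (little-endian) → word 0x7ff3
tag:11 @ bit 0 → (0x7ff3>>0)&0x7ff = 0x7f3
err:3 @ bit 11 → (0x7ff3>>11)&0x7 = 0x7  ←
id:2 @ bit 14 → (0x7ff3>>14)&0x3 = 0x1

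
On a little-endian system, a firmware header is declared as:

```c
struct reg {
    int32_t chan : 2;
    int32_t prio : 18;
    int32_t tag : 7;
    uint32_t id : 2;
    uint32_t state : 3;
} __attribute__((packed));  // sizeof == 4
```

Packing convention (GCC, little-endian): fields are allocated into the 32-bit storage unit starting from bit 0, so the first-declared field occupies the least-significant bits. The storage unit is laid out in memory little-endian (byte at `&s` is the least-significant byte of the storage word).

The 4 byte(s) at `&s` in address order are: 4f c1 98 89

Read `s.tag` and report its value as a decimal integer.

[0]=0x4f [1]=0xc1 [2]=0x98 [3]=0x89 (little-endian) → word 0x8998c14f
chan:2 @ bit 0 → (0x8998c14f>>0)&0x3 = 0x3
prio:18 @ bit 2 → (0x8998c14f>>2)&0x3ffff = 0x23053
tag:7 @ bit 20 → (0x8998c14f>>20)&0x7f = 0x19  ←
id:2 @ bit 27 → (0x8998c14f>>27)&0x3 = 0x1
state:3 @ bit 29 → (0x8998c14f>>29)&0x7 = 0x4
tag signed 7b, MSB=0: value = 25

25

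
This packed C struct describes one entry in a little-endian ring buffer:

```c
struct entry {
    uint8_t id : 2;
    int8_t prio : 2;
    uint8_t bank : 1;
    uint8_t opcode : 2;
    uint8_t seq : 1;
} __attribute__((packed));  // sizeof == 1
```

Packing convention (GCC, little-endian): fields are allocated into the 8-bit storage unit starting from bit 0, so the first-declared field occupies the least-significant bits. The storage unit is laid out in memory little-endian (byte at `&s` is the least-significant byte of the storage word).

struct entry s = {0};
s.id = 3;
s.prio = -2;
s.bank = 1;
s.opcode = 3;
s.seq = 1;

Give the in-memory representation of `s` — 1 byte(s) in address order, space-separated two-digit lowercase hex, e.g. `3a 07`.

fb

id:2 = 3 → 0x3 << 0 → word 0x03
prio:2 = -2 → 0x2 << 2 → word 0x0b
bank:1 = 1 → 0x1 << 4 → word 0x1b
opcode:2 = 3 → 0x3 << 5 → word 0x7b
seq:1 = 1 → 0x1 << 7 → word 0xfb
word = 0xfb → little-endian bytes:
  [0]=0xfb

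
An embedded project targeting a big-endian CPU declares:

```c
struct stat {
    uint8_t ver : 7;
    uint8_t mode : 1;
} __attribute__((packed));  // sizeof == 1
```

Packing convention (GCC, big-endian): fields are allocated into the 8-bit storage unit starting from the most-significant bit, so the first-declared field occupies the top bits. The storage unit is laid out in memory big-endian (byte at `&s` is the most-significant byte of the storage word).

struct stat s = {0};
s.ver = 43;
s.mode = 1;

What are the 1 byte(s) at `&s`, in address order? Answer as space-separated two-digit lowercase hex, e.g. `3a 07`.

ver (7b) val=43 bits=0x2b at bit 1: 0x56
mode (1b) val=1 bits=0x1 at bit 0: 0x57
word = 0x57 → big-endian bytes:
  [0]=0x57

57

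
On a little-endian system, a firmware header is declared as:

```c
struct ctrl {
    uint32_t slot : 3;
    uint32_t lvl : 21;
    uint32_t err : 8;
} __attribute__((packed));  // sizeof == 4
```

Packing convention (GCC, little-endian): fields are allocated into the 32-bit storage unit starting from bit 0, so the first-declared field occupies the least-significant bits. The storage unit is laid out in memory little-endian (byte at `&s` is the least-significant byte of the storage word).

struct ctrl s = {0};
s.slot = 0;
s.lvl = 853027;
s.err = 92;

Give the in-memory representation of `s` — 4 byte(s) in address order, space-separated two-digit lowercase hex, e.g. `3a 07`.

18 21 68 5c

[0+:3] slot=0 & 0x7 = 0x0; word=0x00000000
[3+:21] lvl=853027 & 0x1fffff = 0xd0423; word=0x00682118
[24+:8] err=92 & 0xff = 0x5c; word=0x5c682118
word = 0x5c682118 → little-endian bytes:
  [0]=0x18  [1]=0x21  [2]=0x68  [3]=0x5c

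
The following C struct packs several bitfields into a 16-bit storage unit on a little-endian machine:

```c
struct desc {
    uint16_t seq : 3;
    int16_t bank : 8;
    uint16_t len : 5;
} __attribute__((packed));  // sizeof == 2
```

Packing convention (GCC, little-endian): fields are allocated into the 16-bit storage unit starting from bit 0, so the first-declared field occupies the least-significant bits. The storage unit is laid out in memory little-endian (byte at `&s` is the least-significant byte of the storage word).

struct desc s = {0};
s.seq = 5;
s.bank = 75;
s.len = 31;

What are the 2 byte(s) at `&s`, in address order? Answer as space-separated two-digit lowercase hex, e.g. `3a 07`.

[0+:3] seq=5 & 0x7 = 0x5; word=0x0005
[3+:8] bank=75 & 0xff = 0x4b; word=0x025d
[11+:5] len=31 & 0x1f = 0x1f; word=0xfa5d
word = 0xfa5d → little-endian bytes:
  [0]=0x5d  [1]=0xfa

5d fa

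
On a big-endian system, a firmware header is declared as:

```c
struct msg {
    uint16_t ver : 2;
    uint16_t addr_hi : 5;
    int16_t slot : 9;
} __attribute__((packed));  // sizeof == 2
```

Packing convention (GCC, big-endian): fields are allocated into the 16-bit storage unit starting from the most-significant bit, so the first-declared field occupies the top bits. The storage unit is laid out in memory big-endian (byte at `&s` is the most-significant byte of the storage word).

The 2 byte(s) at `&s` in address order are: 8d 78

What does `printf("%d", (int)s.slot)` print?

-136

[0]=0x8d [1]=0x78 (big-endian) → word 0x8d78
ver [14+:2] = (word>>14) & 0x3 = 2
addr_hi [9+:5] = (word>>9) & 0x1f = 6
slot [0+:9] = (word>>0) & 0x1ff = 376  ←
slot signed 9b, MSB=1: 376 - 512 = -136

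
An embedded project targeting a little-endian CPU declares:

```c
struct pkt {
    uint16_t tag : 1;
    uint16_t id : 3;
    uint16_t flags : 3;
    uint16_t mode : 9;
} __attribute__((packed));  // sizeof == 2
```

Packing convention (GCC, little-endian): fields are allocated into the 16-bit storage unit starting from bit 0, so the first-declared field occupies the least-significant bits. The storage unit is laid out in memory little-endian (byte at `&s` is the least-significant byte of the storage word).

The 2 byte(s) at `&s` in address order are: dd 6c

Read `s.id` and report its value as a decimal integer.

[0]=0xdd [1]=0x6c (little-endian) → word 0x6cdd
tag:1 @ bit 0 → (0x6cdd>>0)&0x1 = 0x1
id:3 @ bit 1 → (0x6cdd>>1)&0x7 = 0x6  ←
flags:3 @ bit 4 → (0x6cdd>>4)&0x7 = 0x5
mode:9 @ bit 7 → (0x6cdd>>7)&0x1ff = 0xd9

6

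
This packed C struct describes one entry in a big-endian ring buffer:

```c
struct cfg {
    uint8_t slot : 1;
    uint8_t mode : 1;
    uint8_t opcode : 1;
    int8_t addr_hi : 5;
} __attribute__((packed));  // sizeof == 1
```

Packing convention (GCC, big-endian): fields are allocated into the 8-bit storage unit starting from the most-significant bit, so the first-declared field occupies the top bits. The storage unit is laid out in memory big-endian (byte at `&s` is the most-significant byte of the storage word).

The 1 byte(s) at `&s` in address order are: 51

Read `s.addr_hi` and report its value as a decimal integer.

-15

[0]=0x51 (big-endian) → word 0x51
slot [7+:1] = (word>>7) & 0x1 = 0
mode [6+:1] = (word>>6) & 0x1 = 1
opcode [5+:1] = (word>>5) & 0x1 = 0
addr_hi [0+:5] = (word>>0) & 0x1f = 17  ←
addr_hi signed 5b, MSB=1: 17 - 32 = -15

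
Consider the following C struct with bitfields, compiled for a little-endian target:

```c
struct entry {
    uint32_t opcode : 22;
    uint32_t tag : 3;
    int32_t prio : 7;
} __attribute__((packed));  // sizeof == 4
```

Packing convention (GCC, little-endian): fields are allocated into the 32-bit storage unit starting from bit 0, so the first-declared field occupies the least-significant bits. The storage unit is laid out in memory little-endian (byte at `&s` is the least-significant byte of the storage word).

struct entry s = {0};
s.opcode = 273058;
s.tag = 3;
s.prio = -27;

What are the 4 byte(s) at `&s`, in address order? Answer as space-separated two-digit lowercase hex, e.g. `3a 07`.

a2 2a c4 ca

opcode:22 = 273058 → 0x42aa2 << 0 → word 0x00042aa2
tag:3 = 3 → 0x3 << 22 → word 0x00c42aa2
prio:7 = -27 → 0x65 << 25 → word 0xcac42aa2
word = 0xcac42aa2 → little-endian bytes:
  [0]=0xa2  [1]=0x2a  [2]=0xc4  [3]=0xca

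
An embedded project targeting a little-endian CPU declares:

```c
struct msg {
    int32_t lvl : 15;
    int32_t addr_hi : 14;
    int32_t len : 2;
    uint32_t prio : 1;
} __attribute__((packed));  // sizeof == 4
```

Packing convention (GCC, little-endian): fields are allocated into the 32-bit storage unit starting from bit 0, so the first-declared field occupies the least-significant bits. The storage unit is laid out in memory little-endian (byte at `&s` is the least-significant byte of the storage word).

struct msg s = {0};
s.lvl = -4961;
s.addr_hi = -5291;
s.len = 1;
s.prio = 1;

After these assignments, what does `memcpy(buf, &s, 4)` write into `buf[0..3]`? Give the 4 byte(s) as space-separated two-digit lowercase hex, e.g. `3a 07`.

9f ec aa b5

[0+:15] lvl=-4961 & 0x7fff = 0x6c9f; word=0x00006c9f
[15+:14] addr_hi=-5291 & 0x3fff = 0x2b55; word=0x15aaec9f
[29+:2] len=1 & 0x3 = 0x1; word=0x35aaec9f
[31+:1] prio=1 & 0x1 = 0x1; word=0xb5aaec9f
word = 0xb5aaec9f → little-endian bytes:
  [0]=0x9f  [1]=0xec  [2]=0xaa  [3]=0xb5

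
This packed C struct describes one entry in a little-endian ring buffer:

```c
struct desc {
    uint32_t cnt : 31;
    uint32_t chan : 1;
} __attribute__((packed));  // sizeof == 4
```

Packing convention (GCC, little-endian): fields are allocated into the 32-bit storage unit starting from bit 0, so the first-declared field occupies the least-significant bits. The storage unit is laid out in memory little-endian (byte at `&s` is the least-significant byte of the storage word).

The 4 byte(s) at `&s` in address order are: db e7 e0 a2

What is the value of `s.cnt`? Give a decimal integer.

585164763

[0]=0xdb [1]=0xe7 [2]=0xe0 [3]=0xa2 (little-endian) → word 0xa2e0e7db
cnt:31 @ bit 0 → (0xa2e0e7db>>0)&0x7fffffff = 0x22e0e7db  ←
chan:1 @ bit 31 → (0xa2e0e7db>>31)&0x1 = 0x1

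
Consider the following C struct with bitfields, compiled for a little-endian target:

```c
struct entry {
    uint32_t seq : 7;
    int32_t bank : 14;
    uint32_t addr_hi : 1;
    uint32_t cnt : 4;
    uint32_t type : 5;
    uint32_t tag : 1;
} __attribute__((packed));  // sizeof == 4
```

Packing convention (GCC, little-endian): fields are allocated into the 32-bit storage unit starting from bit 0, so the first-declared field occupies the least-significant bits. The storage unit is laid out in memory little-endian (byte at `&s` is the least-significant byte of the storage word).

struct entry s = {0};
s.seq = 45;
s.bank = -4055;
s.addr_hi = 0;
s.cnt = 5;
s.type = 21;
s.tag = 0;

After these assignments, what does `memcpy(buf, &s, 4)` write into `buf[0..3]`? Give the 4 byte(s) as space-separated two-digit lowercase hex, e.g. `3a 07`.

ad 14 58 55

seq (7b) val=45 bits=0x2d at bit 0: 0x0000002d
bank (14b) val=-4055 bits=0x3029 at bit 7: 0x001814ad
addr_hi (1b) val=0 bits=0x0 at bit 21: 0x001814ad
cnt (4b) val=5 bits=0x5 at bit 22: 0x015814ad
type (5b) val=21 bits=0x15 at bit 26: 0x555814ad
tag (1b) val=0 bits=0x0 at bit 31: 0x555814ad
word = 0x555814ad → little-endian bytes:
  [0]=0xad  [1]=0x14  [2]=0x58  [3]=0x55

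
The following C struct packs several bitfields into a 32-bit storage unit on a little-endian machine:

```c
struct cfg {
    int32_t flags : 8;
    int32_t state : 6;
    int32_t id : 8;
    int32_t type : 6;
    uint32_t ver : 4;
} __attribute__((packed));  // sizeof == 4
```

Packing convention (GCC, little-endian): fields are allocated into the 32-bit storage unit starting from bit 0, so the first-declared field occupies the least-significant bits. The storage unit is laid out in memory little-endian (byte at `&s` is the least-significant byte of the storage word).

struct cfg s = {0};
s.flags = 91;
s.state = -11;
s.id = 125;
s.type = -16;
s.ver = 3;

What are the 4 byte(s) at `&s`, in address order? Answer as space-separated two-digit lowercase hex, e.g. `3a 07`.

5b 75 1f 3c

flags (8b) val=91 bits=0x5b at bit 0: 0x0000005b
state (6b) val=-11 bits=0x35 at bit 8: 0x0000355b
id (8b) val=125 bits=0x7d at bit 14: 0x001f755b
type (6b) val=-16 bits=0x30 at bit 22: 0x0c1f755b
ver (4b) val=3 bits=0x3 at bit 28: 0x3c1f755b
word = 0x3c1f755b → little-endian bytes:
  [0]=0x5b  [1]=0x75  [2]=0x1f  [3]=0x3c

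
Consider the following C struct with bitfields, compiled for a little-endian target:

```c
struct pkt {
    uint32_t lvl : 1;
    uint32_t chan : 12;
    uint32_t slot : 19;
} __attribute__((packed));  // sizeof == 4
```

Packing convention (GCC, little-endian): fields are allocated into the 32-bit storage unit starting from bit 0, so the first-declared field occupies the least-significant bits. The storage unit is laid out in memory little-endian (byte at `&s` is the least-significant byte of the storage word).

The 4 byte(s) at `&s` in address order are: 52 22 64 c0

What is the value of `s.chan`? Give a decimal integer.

297

[0]=0x52 [1]=0x22 [2]=0x64 [3]=0xc0 (little-endian) → word 0xc0642252
lvl:1 @ bit 0 → (0xc0642252>>0)&0x1 = 0x0
chan:12 @ bit 1 → (0xc0642252>>1)&0xfff = 0x129  ←
slot:19 @ bit 13 → (0xc0642252>>13)&0x7ffff = 0x60321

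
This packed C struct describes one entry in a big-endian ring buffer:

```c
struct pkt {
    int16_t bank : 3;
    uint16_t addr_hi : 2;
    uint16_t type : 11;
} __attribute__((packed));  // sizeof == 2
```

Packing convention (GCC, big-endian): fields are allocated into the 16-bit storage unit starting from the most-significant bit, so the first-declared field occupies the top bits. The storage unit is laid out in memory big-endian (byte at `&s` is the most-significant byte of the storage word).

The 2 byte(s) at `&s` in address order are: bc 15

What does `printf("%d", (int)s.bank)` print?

-3

[0]=0xbc [1]=0x15 (big-endian) → word 0xbc15
bank:3 @ bit 13 → (0xbc15>>13)&0x7 = 0x5  ←
addr_hi:2 @ bit 11 → (0xbc15>>11)&0x3 = 0x3
type:11 @ bit 0 → (0xbc15>>0)&0x7ff = 0x415
bank signed 3b, MSB=1: 5 - 8 = -3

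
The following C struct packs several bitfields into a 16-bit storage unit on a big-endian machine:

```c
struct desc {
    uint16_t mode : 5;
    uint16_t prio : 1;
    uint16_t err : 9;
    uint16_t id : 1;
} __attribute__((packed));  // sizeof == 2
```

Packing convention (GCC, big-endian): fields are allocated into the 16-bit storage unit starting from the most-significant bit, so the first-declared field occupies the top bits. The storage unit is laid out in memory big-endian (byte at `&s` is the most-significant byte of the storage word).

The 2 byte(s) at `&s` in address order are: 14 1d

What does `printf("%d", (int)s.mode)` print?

2

[0]=0x14 [1]=0x1d (big-endian) → word 0x141d
mode [11+:5] = (word>>11) & 0x1f = 2  ←
prio [10+:1] = (word>>10) & 0x1 = 1
err [1+:9] = (word>>1) & 0x1ff = 14
id [0+:1] = (word>>0) & 0x1 = 1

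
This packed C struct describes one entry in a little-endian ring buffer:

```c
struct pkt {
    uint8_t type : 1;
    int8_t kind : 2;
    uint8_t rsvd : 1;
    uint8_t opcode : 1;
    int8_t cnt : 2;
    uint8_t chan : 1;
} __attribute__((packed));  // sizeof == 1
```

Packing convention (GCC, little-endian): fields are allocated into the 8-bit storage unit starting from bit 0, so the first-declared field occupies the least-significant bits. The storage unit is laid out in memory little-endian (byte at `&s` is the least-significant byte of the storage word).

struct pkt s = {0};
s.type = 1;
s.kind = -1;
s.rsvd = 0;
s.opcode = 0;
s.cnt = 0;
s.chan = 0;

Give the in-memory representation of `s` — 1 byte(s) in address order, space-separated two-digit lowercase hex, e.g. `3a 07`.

07

type (1b) val=1 bits=0x1 at bit 0: 0x01
kind (2b) val=-1 bits=0x3 at bit 1: 0x07
rsvd (1b) val=0 bits=0x0 at bit 3: 0x07
opcode (1b) val=0 bits=0x0 at bit 4: 0x07
cnt (2b) val=0 bits=0x0 at bit 5: 0x07
chan (1b) val=0 bits=0x0 at bit 7: 0x07
word = 0x07 → little-endian bytes:
  [0]=0x07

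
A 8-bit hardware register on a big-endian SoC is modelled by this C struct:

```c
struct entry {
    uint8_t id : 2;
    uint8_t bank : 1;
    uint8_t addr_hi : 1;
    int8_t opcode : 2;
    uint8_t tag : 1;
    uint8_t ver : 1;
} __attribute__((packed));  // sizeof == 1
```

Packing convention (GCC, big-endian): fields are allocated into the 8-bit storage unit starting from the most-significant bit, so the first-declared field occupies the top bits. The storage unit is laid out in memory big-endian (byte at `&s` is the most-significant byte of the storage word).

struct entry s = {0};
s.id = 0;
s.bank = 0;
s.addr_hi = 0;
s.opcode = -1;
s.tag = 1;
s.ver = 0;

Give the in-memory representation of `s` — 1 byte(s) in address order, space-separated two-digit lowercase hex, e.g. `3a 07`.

0e

[6+:2] id=0 & 0x3 = 0x0; word=0x00
[5+:1] bank=0 & 0x1 = 0x0; word=0x00
[4+:1] addr_hi=0 & 0x1 = 0x0; word=0x00
[2+:2] opcode=-1 & 0x3 = 0x3; word=0x0c
[1+:1] tag=1 & 0x1 = 0x1; word=0x0e
[0+:1] ver=0 & 0x1 = 0x0; word=0x0e
word = 0x0e → big-endian bytes:
  [0]=0x0e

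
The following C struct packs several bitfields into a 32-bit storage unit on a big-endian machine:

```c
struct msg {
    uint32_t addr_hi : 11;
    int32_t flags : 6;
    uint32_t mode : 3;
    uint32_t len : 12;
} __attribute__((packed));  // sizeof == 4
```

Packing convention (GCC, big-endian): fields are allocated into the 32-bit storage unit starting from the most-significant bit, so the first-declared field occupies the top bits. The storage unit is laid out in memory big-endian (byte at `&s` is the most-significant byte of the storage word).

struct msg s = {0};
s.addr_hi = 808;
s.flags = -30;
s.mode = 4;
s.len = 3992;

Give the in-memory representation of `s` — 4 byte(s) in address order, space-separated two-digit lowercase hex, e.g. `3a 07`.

65 11 4f 98

addr_hi:11 = 808 → 0x328 << 21 → word 0x65000000
flags:6 = -30 → 0x22 << 15 → word 0x65110000
mode:3 = 4 → 0x4 << 12 → word 0x65114000
len:12 = 3992 → 0xf98 << 0 → word 0x65114f98
word = 0x65114f98 → big-endian bytes:
  [0]=0x65  [1]=0x11  [2]=0x4f  [3]=0x98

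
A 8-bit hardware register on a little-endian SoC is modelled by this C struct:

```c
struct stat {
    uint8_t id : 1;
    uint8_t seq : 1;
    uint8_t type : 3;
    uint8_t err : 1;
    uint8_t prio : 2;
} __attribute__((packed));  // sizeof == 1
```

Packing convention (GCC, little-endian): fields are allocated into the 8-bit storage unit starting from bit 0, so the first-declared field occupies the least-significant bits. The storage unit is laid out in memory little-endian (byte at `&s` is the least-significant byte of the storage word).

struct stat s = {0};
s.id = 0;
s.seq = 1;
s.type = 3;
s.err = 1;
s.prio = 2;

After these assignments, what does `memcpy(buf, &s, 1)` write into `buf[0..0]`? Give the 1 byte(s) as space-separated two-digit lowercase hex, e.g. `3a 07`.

id:1 = 0 → 0x0 << 0 → word 0x00
seq:1 = 1 → 0x1 << 1 → word 0x02
type:3 = 3 → 0x3 << 2 → word 0x0e
err:1 = 1 → 0x1 << 5 → word 0x2e
prio:2 = 2 → 0x2 << 6 → word 0xae
word = 0xae → little-endian bytes:
  [0]=0xae

ae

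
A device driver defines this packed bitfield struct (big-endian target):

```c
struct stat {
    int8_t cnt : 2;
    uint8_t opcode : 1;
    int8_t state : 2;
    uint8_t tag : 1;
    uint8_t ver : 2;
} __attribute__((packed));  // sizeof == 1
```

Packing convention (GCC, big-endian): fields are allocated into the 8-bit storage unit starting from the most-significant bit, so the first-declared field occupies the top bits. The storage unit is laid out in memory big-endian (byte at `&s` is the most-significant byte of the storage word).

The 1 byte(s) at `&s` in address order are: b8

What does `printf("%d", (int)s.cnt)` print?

-2

[0]=0xb8 (big-endian) → word 0xb8
cnt:2 @ bit 6 → (0xb8>>6)&0x3 = 0x2  ←
opcode:1 @ bit 5 → (0xb8>>5)&0x1 = 0x1
state:2 @ bit 3 → (0xb8>>3)&0x3 = 0x3
tag:1 @ bit 2 → (0xb8>>2)&0x1 = 0x0
ver:2 @ bit 0 → (0xb8>>0)&0x3 = 0x0
cnt signed 2b, MSB=1: 2 - 4 = -2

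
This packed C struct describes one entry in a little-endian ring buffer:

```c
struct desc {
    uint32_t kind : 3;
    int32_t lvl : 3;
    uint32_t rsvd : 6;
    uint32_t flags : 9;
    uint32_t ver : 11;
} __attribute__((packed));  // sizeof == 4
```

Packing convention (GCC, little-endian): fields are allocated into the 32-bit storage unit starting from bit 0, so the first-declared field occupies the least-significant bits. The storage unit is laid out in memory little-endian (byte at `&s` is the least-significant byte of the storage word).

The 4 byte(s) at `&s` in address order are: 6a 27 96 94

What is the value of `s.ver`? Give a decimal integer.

[0]=0x6a [1]=0x27 [2]=0x96 [3]=0x94 (little-endian) → word 0x9496276a
kind:3 @ bit 0 → (0x9496276a>>0)&0x7 = 0x2
lvl:3 @ bit 3 → (0x9496276a>>3)&0x7 = 0x5
rsvd:6 @ bit 6 → (0x9496276a>>6)&0x3f = 0x1d
flags:9 @ bit 12 → (0x9496276a>>12)&0x1ff = 0x162
ver:11 @ bit 21 → (0x9496276a>>21)&0x7ff = 0x4a4  ←

1188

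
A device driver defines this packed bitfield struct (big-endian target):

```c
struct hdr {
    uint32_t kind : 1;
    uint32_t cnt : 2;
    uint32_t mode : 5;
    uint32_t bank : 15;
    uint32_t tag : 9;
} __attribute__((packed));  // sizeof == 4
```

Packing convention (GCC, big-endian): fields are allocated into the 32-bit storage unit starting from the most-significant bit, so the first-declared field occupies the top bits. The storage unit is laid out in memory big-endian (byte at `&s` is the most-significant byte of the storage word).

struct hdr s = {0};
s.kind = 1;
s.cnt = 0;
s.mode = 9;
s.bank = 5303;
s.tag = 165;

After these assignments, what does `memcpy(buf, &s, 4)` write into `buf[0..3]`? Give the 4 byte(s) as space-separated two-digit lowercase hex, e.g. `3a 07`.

kind:1 = 1 → 0x1 << 31 → word 0x80000000
cnt:2 = 0 → 0x0 << 29 → word 0x80000000
mode:5 = 9 → 0x9 << 24 → word 0x89000000
bank:15 = 5303 → 0x14b7 << 9 → word 0x89296e00
tag:9 = 165 → 0xa5 << 0 → word 0x89296ea5
word = 0x89296ea5 → big-endian bytes:
  [0]=0x89  [1]=0x29  [2]=0x6e  [3]=0xa5

89 29 6e a5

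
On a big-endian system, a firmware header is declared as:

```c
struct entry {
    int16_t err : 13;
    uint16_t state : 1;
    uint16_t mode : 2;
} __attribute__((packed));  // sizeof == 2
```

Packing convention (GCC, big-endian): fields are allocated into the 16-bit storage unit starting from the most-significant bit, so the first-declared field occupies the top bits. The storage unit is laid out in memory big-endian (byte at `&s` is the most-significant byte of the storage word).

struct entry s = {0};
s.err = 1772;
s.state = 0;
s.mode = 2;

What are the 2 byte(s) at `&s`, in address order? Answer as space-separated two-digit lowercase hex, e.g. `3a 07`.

37 62

err:13 = 1772 → 0x6ec << 3 → word 0x3760
state:1 = 0 → 0x0 << 2 → word 0x3760
mode:2 = 2 → 0x2 << 0 → word 0x3762
word = 0x3762 → big-endian bytes:
  [0]=0x37  [1]=0x62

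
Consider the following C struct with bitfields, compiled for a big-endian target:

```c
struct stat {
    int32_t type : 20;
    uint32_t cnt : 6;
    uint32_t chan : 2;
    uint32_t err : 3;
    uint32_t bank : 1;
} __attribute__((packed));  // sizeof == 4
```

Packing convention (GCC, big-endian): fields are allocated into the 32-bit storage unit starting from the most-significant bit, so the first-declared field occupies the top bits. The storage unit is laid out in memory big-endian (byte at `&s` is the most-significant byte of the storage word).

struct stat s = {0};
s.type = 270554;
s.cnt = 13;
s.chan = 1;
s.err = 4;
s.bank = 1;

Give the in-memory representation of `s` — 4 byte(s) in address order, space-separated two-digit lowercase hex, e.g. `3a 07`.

type:20 = 270554 → 0x420da << 12 → word 0x420da000
cnt:6 = 13 → 0xd << 6 → word 0x420da340
chan:2 = 1 → 0x1 << 4 → word 0x420da350
err:3 = 4 → 0x4 << 1 → word 0x420da358
bank:1 = 1 → 0x1 << 0 → word 0x420da359
word = 0x420da359 → big-endian bytes:
  [0]=0x42  [1]=0x0d  [2]=0xa3  [3]=0x59

42 0d a3 59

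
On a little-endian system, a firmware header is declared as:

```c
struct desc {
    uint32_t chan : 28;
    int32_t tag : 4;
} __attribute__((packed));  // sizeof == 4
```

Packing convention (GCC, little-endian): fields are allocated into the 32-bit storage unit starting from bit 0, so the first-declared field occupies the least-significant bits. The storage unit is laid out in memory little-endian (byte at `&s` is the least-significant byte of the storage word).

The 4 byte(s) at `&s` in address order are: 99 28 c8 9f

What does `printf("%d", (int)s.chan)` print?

[0]=0x99 [1]=0x28 [2]=0xc8 [3]=0x9f (little-endian) → word 0x9fc82899
chan:28 @ bit 0 → (0x9fc82899>>0)&0xfffffff = 0xfc82899  ←
tag:4 @ bit 28 → (0x9fc82899>>28)&0xf = 0x9

264775833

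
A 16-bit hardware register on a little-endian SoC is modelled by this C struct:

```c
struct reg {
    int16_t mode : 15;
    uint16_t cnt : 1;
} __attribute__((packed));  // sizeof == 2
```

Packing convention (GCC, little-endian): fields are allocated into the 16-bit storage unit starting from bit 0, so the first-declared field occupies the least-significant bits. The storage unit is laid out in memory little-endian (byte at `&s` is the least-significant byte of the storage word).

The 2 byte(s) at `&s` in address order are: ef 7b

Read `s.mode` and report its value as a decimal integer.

-1041

[0]=0xef [1]=0x7b (little-endian) → word 0x7bef
mode [0+:15] = (word>>0) & 0x7fff = 31727  ←
cnt [15+:1] = (word>>15) & 0x1 = 0
mode signed 15b, MSB=1: 31727 - 32768 = -1041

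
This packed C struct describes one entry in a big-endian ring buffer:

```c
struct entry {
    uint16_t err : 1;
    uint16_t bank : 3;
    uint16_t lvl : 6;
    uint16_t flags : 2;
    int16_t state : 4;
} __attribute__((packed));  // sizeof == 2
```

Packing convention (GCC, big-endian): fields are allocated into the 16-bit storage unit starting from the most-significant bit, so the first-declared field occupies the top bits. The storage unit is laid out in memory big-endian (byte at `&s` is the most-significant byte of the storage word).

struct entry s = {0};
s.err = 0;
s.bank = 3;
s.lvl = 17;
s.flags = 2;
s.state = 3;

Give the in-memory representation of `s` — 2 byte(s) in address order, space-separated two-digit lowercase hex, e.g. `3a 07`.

34 63

err:1 = 0 → 0x0 << 15 → word 0x0000
bank:3 = 3 → 0x3 << 12 → word 0x3000
lvl:6 = 17 → 0x11 << 6 → word 0x3440
flags:2 = 2 → 0x2 << 4 → word 0x3460
state:4 = 3 → 0x3 << 0 → word 0x3463
word = 0x3463 → big-endian bytes:
  [0]=0x34  [1]=0x63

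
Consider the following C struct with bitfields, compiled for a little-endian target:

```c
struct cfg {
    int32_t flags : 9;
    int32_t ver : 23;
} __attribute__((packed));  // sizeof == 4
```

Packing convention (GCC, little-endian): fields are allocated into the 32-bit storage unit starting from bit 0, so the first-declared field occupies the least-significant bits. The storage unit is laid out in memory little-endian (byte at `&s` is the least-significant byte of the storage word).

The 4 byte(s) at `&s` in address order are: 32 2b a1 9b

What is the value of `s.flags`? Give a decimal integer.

[0]=0x32 [1]=0x2b [2]=0xa1 [3]=0x9b (little-endian) → word 0x9ba12b32
flags:9 @ bit 0 → (0x9ba12b32>>0)&0x1ff = 0x132  ←
ver:23 @ bit 9 → (0x9ba12b32>>9)&0x7fffff = 0x4dd095
flags signed 9b, MSB=1: 306 - 512 = -206

-206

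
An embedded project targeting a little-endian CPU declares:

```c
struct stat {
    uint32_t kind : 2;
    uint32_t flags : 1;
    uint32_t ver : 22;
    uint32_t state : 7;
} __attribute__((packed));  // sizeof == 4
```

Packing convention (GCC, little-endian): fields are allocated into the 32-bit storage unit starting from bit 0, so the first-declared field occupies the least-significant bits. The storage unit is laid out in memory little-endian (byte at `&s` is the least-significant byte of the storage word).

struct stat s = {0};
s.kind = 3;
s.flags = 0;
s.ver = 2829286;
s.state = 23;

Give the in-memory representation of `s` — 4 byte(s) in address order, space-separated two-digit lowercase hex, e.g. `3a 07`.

kind:2 = 3 → 0x3 << 0 → word 0x00000003
flags:1 = 0 → 0x0 << 2 → word 0x00000003
ver:22 = 2829286 → 0x2b2be6 << 3 → word 0x01595f33
state:7 = 23 → 0x17 << 25 → word 0x2f595f33
word = 0x2f595f33 → little-endian bytes:
  [0]=0x33  [1]=0x5f  [2]=0x59  [3]=0x2f

33 5f 59 2f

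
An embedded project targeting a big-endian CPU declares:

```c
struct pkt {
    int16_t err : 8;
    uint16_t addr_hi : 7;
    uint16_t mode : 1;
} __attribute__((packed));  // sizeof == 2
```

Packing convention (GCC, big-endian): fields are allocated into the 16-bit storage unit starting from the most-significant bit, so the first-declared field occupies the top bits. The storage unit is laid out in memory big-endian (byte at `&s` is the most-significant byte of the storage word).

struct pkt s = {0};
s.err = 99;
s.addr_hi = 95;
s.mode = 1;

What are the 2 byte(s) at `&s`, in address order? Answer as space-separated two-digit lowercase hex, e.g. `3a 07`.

63 bf

err:8 = 99 → 0x63 << 8 → word 0x6300
addr_hi:7 = 95 → 0x5f << 1 → word 0x63be
mode:1 = 1 → 0x1 << 0 → word 0x63bf
word = 0x63bf → big-endian bytes:
  [0]=0x63  [1]=0xbf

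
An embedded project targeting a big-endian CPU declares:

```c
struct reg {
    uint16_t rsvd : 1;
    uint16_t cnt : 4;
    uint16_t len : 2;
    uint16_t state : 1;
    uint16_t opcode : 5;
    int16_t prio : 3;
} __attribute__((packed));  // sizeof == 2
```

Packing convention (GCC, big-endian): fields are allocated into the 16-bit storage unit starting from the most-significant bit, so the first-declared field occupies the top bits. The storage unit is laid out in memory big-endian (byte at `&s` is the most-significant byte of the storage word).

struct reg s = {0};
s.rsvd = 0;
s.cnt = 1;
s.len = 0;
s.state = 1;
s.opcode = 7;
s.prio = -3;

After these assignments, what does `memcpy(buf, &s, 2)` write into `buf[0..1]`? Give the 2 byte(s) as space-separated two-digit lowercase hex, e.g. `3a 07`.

09 3d

rsvd (1b) val=0 bits=0x0 at bit 15: 0x0000
cnt (4b) val=1 bits=0x1 at bit 11: 0x0800
len (2b) val=0 bits=0x0 at bit 9: 0x0800
state (1b) val=1 bits=0x1 at bit 8: 0x0900
opcode (5b) val=7 bits=0x7 at bit 3: 0x0938
prio (3b) val=-3 bits=0x5 at bit 0: 0x093d
word = 0x093d → big-endian bytes:
  [0]=0x09  [1]=0x3d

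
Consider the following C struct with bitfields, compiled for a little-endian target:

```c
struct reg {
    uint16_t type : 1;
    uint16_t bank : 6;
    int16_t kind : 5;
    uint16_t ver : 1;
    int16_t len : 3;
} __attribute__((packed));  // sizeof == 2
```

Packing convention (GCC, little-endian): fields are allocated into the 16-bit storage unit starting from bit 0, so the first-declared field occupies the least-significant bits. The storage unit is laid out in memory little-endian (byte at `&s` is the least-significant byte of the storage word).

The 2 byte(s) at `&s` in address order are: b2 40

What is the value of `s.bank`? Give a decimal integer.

[0]=0xb2 [1]=0x40 (little-endian) → word 0x40b2
type:1 @ bit 0 → (0x40b2>>0)&0x1 = 0x0
bank:6 @ bit 1 → (0x40b2>>1)&0x3f = 0x19  ←
kind:5 @ bit 7 → (0x40b2>>7)&0x1f = 0x1
ver:1 @ bit 12 → (0x40b2>>12)&0x1 = 0x0
len:3 @ bit 13 → (0x40b2>>13)&0x7 = 0x2

25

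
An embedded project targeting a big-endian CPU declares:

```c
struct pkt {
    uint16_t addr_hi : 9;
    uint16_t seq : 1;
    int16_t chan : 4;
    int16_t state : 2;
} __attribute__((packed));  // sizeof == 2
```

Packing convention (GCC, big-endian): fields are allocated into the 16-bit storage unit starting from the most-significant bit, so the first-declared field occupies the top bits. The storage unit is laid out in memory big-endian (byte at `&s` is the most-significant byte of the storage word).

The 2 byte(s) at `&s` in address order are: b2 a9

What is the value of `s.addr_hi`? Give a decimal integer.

357

[0]=0xb2 [1]=0xa9 (big-endian) → word 0xb2a9
addr_hi [7+:9] = (word>>7) & 0x1ff = 357  ←
seq [6+:1] = (word>>6) & 0x1 = 0
chan [2+:4] = (word>>2) & 0xf = 10
state [0+:2] = (word>>0) & 0x3 = 1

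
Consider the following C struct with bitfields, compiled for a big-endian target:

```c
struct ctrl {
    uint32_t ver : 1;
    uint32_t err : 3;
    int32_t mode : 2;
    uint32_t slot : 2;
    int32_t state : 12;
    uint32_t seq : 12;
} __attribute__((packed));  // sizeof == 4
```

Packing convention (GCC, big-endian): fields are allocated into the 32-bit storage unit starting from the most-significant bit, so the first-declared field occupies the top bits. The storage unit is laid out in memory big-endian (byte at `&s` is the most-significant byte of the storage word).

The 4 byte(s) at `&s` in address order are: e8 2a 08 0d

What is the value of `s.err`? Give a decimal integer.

[0]=0xe8 [1]=0x2a [2]=0x08 [3]=0x0d (big-endian) → word 0xe82a080d
ver [31+:1] = (word>>31) & 0x1 = 1
err [28+:3] = (word>>28) & 0x7 = 6  ←
mode [26+:2] = (word>>26) & 0x3 = 2
slot [24+:2] = (word>>24) & 0x3 = 0
state [12+:12] = (word>>12) & 0xfff = 672
seq [0+:12] = (word>>0) & 0xfff = 2061

6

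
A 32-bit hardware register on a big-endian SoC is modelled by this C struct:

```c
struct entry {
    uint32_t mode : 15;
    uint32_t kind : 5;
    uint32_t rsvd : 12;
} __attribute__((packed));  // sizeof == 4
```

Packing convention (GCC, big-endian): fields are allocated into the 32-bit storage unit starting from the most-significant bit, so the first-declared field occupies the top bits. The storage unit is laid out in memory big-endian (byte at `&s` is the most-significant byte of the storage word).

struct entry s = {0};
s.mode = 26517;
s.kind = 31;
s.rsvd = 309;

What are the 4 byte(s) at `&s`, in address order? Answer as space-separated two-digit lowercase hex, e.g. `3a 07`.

mode:15 = 26517 → 0x6795 << 17 → word 0xcf2a0000
kind:5 = 31 → 0x1f << 12 → word 0xcf2bf000
rsvd:12 = 309 → 0x135 << 0 → word 0xcf2bf135
word = 0xcf2bf135 → big-endian bytes:
  [0]=0xcf  [1]=0x2b  [2]=0xf1  [3]=0x35

cf 2b f1 35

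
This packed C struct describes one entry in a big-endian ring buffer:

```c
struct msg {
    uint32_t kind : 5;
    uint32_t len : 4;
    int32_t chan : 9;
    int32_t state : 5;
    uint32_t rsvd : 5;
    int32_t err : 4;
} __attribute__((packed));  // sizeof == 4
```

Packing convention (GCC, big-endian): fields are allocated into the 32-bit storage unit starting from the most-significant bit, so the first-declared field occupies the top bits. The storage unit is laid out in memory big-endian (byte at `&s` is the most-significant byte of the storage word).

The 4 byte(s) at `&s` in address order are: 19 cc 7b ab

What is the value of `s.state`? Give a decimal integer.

-3

[0]=0x19 [1]=0xcc [2]=0x7b [3]=0xab (big-endian) → word 0x19cc7bab
kind [27+:5] = (word>>27) & 0x1f = 3
len [23+:4] = (word>>23) & 0xf = 3
chan [14+:9] = (word>>14) & 0x1ff = 305
state [9+:5] = (word>>9) & 0x1f = 29  ←
rsvd [4+:5] = (word>>4) & 0x1f = 26
err [0+:4] = (word>>0) & 0xf = 11
state signed 5b, MSB=1: 29 - 32 = -3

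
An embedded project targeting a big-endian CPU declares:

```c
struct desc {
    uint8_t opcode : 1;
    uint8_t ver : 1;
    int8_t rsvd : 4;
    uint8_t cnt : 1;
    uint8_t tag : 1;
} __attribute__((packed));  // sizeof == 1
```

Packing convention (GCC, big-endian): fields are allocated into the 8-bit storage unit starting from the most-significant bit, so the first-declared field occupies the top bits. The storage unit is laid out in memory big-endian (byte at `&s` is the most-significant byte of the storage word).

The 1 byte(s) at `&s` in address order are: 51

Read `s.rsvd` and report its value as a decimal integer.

[0]=0x51 (big-endian) → word 0x51
opcode [7+:1] = (word>>7) & 0x1 = 0
ver [6+:1] = (word>>6) & 0x1 = 1
rsvd [2+:4] = (word>>2) & 0xf = 4  ←
cnt [1+:1] = (word>>1) & 0x1 = 0
tag [0+:1] = (word>>0) & 0x1 = 1
rsvd signed 4b, MSB=0: value = 4

4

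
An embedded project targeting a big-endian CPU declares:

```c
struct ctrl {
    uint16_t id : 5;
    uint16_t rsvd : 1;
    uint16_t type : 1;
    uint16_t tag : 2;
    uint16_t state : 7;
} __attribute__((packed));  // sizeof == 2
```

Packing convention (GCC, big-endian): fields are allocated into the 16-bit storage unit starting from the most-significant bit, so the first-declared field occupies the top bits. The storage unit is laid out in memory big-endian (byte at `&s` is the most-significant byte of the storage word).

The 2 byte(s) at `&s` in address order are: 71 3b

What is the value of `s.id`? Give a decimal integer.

14

[0]=0x71 [1]=0x3b (big-endian) → word 0x713b
id [11+:5] = (word>>11) & 0x1f = 14  ←
rsvd [10+:1] = (word>>10) & 0x1 = 0
type [9+:1] = (word>>9) & 0x1 = 0
tag [7+:2] = (word>>7) & 0x3 = 2
state [0+:7] = (word>>0) & 0x7f = 59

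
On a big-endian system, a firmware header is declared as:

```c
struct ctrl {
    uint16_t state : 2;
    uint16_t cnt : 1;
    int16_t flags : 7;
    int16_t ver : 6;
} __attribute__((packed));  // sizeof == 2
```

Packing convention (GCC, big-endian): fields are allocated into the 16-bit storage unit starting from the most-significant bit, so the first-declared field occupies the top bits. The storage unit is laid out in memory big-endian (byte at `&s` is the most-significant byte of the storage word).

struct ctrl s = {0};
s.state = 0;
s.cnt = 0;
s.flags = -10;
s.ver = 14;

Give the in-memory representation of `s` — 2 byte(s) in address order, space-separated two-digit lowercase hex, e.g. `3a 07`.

1d 8e

state:2 = 0 → 0x0 << 14 → word 0x0000
cnt:1 = 0 → 0x0 << 13 → word 0x0000
flags:7 = -10 → 0x76 << 6 → word 0x1d80
ver:6 = 14 → 0xe << 0 → word 0x1d8e
word = 0x1d8e → big-endian bytes:
  [0]=0x1d  [1]=0x8e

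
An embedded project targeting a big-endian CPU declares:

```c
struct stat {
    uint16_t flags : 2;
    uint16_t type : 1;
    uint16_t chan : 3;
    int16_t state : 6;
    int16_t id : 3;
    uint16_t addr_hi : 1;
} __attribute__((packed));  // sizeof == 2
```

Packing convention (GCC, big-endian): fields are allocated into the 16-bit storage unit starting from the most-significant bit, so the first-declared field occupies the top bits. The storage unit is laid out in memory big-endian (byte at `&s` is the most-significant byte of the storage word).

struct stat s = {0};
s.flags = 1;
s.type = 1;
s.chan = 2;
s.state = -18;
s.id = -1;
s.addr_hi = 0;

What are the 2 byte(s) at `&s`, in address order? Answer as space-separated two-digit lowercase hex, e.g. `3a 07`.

6a ee

[14+:2] flags=1 & 0x3 = 0x1; word=0x4000
[13+:1] type=1 & 0x1 = 0x1; word=0x6000
[10+:3] chan=2 & 0x7 = 0x2; word=0x6800
[4+:6] state=-18 & 0x3f = 0x2e; word=0x6ae0
[1+:3] id=-1 & 0x7 = 0x7; word=0x6aee
[0+:1] addr_hi=0 & 0x1 = 0x0; word=0x6aee
word = 0x6aee → big-endian bytes:
  [0]=0x6a  [1]=0xee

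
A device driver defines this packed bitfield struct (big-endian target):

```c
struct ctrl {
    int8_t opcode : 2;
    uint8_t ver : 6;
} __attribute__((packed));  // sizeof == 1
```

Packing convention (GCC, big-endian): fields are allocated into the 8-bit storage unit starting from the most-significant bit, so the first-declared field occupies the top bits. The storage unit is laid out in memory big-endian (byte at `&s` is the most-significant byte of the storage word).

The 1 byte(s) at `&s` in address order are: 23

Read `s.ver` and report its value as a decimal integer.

[0]=0x23 (big-endian) → word 0x23
opcode [6+:2] = (word>>6) & 0x3 = 0
ver [0+:6] = (word>>0) & 0x3f = 35  ←

35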